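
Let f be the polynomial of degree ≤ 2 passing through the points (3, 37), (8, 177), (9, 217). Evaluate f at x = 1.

Write f(x) = ax^2 + bx + c. Substituting each data point gives a linear system:
  9a + 3b + c = 37
  64a + 8b + c = 177
  81a + 9b + c = 217
Solving the system yields a = 2, b = 6, c = 1.
So f(x) = 2x^2 + 6x + 1.
Then f(1) = 9.

9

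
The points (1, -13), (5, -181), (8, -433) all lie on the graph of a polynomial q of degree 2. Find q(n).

q(n) = -6n^2 - 6n - 1

Using the Lagrange interpolation formula with nodes 1, 5, 8:
  L_0(n) = (n - 5)(n - 8) / 28
  L_1(n) = (n - 1)(n - 8) / -12
  L_2(n) = (n - 1)(n - 5) / 21
Then q(n) = -13·L_0(n) - 181·L_1(n) - 433·L_2(n).
Expanding and collecting terms gives q(n) = -6n^2 - 6n - 1.
Check: q(5) = -181. ✓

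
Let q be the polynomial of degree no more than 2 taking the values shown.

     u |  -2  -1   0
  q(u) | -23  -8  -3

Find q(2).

Using the Lagrange interpolation formula with nodes -2, -1, 0:
  L_0(u) = (u + 1)u / 2
  L_1(u) = (u + 2)u / -1
  L_2(u) = (u + 2)(u + 1) / 2
Then q(u) = -23·L_0(u) - 8·L_1(u) - 3·L_2(u).
Expanding and collecting terms gives q(u) = -5u² - 3.
Evaluating at u = 2: q(2) = -23.

-23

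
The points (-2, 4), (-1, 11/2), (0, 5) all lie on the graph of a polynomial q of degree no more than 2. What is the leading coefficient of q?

Write q(u) = au^2 + bu + c. Substituting each data point gives a linear system:
  4a - 2b + c = 4
  a - b + c = 11/2
  c = 5
Solving the system yields a = -1, b = -3/2, c = 5.
So q(u) = -u² - (3/2)u + 5.
The leading coefficient is -1.

-1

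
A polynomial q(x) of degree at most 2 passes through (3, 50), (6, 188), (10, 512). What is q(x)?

Write q(x) = ax^2 + bx + c. Substituting each data point gives a linear system:
  9a + 3b + c = 50
  36a + 6b + c = 188
  100a + 10b + c = 512
Solving the system yields a = 5, b = 1, c = 2.
So q(x) = 5x^2 + x + 2.
Check: q(6) = 188. ✓

q(x) = 5x^2 + x + 2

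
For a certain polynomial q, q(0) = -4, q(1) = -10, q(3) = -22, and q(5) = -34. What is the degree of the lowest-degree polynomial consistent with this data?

1

Divided differences on the nodes 0, 1, 3, 5:
  order 0: -4  -10  -22  -34
  order 1: -6  -6  -6
  order 2: 0  0
  order 3: 0
The order-1 divided differences are all -6 (nonzero) and every higher order vanishes, so the data lies on a polynomial of degree exactly 1.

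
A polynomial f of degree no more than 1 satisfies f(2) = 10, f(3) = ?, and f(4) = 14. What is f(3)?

The 2 known points determine the degree-1 polynomial uniquely.
Write f(n) = an + b. Substituting each data point gives a linear system:
  2a + b = 10
  4a + b = 14
Solving the system yields a = 2, b = 6.
So f(n) = 2n + 6.
Then f(3) = 12.

12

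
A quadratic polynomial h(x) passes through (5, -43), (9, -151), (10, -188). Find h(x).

Using the Lagrange interpolation formula with nodes 5, 9, 10:
  L_0(x) = (x - 9)(x - 10) / 20
  L_1(x) = (x - 5)(x - 10) / -4
  L_2(x) = (x - 5)(x - 9) / 5
Then h(x) = -43·L_0(x) - 151·L_1(x) - 188·L_2(x).
Expanding and collecting terms gives h(x) = -2x^2 + x + 2.
Check: h(9) = -151. ✓

h(x) = -2x^2 + x + 2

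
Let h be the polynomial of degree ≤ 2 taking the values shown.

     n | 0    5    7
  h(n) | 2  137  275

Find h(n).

h(n) = 6n^2 - 3n + 2

Write h(n) = an^2 + bn + c. Substituting each data point gives a linear system:
  c = 2
  25a + 5b + c = 137
  49a + 7b + c = 275
Solving the system yields a = 6, b = -3, c = 2.
So h(n) = 6n² - 3n + 2.
Check: h(0) = 2. ✓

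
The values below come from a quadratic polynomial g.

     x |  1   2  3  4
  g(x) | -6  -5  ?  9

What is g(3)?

On equispaced nodes a degree-2 polynomial has vanishing third forward difference, so
  - g(1) + 3·g(2) - 3·g(3) + g(4) = 0.
Substituting the known values and solving for g(3):
  -3·g(3) = 0
  g(3) = 0.

0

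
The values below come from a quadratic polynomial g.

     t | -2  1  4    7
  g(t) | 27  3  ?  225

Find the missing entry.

The 3 known points determine the degree-2 polynomial uniquely.
Write g(t) = at^2 + bt + c. Substituting each data point gives a linear system:
  4a - 2b + c = 27
  a + b + c = 3
  49a + 7b + c = 225
Solving the system yields a = 5, b = -3, c = 1.
So g(t) = 5t^2 - 3t + 1.
Then g(4) = 69.

69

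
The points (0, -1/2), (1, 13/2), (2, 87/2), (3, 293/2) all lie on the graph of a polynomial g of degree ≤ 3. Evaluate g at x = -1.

Forward differences of the values at x = 0, 1, 2, 3:
  g  : -1/2  13/2  87/2  293/2
  Δ  : 7  37  103
  Δ^2: 30  66
  Δ^3: 36
The third differences are constant, confirming degree 3.
Interpolating (Newton forward form) and evaluating at x = -1 gives g(-1) = -27/2.

-27/2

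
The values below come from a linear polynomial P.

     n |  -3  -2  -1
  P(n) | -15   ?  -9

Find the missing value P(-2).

The 2 known points determine the degree-1 polynomial uniquely.
Write P(n) = an + b. Substituting each data point gives a linear system:
  -3a + b = -15
  -a + b = -9
Solving the system yields a = 3, b = -6.
So P(n) = 3n - 6.
Then P(-2) = -12.

-12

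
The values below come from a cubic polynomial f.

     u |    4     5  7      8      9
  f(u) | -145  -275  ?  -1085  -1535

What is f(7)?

-733

The 4 known points determine the degree-3 polynomial uniquely.
Write f(u) = au^3 + bu^2 + cu + d. Substituting each data point gives a linear system:
  64a + 16b + 4c + d = -145
  125a + 25b + 5c + d = -275
  512a + 64b + 8c + d = -1085
  729a + 81b + 9c + d = -1535
Solving the system yields a = -2, b = -1, c = 1, d = -5.
So f(u) = -2u³ - u² + u - 5.
Then f(7) = -733.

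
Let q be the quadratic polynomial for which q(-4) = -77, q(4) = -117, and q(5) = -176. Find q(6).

Using the Lagrange interpolation formula with nodes -4, 4, 5:
  L_0(n) = (n - 4)(n - 5) / 72
  L_1(n) = (n + 4)(n - 5) / -8
  L_2(n) = (n + 4)(n - 4) / 9
Then q(n) = -77·L_0(n) - 117·L_1(n) - 176·L_2(n).
Expanding and collecting terms gives q(n) = -6n^2 - 5n - 1.
Evaluating at n = 6: q(6) = -247.

-247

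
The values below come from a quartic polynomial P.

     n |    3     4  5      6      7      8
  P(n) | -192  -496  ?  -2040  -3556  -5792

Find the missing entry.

The 5 known points determine the degree-4 polynomial uniquely.
Write P(n) = an^4 + bn^3 + cn^2 + dn + e. Substituting each data point gives a linear system:
  81a + 27b + 9c + 3d + e = -192
  256a + 64b + 16c + 4d + e = -496
  1296a + 216b + 36c + 6d + e = -2040
  2401a + 343b + 49c + 7d + e = -3556
  4096a + 512b + 64c + 8d + e = -5792
Solving the system yields a = -1, b = -3, c = -2, d = -4, e = 0.
So P(n) = -n^4 - 3n^3 - 2n^2 - 4n.
Then P(5) = -1070.

-1070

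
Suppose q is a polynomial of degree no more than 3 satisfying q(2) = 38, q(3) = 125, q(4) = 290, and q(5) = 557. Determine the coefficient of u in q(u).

-4

Write q(u) = au^3 + bu^2 + cu + d. Substituting each data point gives a linear system:
  8a + 4b + 2c + d = 38
  27a + 9b + 3c + d = 125
  64a + 16b + 4c + d = 290
  125a + 25b + 5c + d = 557
Solving the system yields a = 4, b = 3, c = -4, d = 2.
So q(u) = 4u^3 + 3u^2 - 4u + 2.
The coefficient of u is -4.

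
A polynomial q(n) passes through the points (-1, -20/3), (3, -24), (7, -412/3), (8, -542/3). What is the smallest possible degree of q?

Divided differences on the nodes -1, 3, 7, 8:
  order 0: -20/3  -24  -412/3  -542/3
  order 1: -13/3  -85/3  -130/3
  order 2: -3  -3
  order 3: 0
The order-2 divided differences are all -3 (nonzero) and every higher order vanishes, so the data lies on a polynomial of degree exactly 2.

2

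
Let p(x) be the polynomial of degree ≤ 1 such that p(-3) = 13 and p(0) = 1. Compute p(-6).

25

Using the Lagrange interpolation formula with nodes -3, 0:
  L_0(x) = x / -3
  L_1(x) = (x + 3) / 3
Then p(x) = 13·L_0(x) + 1·L_1(x).
Expanding and collecting terms gives p(x) = -4x + 1.
Evaluating at x = -6: p(-6) = 25.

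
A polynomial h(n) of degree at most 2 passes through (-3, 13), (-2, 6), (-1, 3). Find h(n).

Write h(n) = an^2 + bn + c. Substituting each data point gives a linear system:
  9a - 3b + c = 13
  4a - 2b + c = 6
  a - b + c = 3
Solving the system yields a = 2, b = 3, c = 4.
So h(n) = 2n² + 3n + 4.
Check: h(-1) = 3. ✓

h(n) = 2n^2 + 3n + 4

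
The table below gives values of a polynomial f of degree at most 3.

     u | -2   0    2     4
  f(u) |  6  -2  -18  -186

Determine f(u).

Write f(u) = au^3 + bu^2 + cu + d. Substituting each data point gives a linear system:
  -8a + 4b - 2c + d = 6
  d = -2
  8a + 4b + 2c + d = -18
  64a + 16b + 4c + d = -186
Solving the system yields a = -3, b = -1, c = 6, d = -2.
So f(u) = -3u^3 - u^2 + 6u - 2.
Check: f(0) = -2. ✓

f(u) = -3u^3 - u^2 + 6u - 2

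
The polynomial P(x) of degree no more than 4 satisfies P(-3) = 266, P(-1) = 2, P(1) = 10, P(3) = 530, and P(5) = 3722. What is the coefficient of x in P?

Write P(x) = ax^4 + bx^3 + cx^2 + dx + e. Substituting each data point gives a linear system:
  81a - 27b + 9c - 3d + e = 266
  a - b + c - d + e = 2
  a + b + c + d + e = 10
  81a + 27b + 9c + 3d + e = 530
  625a + 125b + 25c + 5d + e = 3722
Solving the system yields a = 5, b = 5, c = -1, d = -1, e = 2.
So P(x) = 5x⁴ + 5x³ - x² - x + 2.
The coefficient of x is -1.

-1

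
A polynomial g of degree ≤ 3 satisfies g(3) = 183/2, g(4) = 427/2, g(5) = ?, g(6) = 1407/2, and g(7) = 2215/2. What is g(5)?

823/2

The 4 known points determine the degree-3 polynomial uniquely.
Write g(n) = an^3 + bn^2 + cn + d. Substituting each data point gives a linear system:
  27a + 9b + 3c + d = 183/2
  64a + 16b + 4c + d = 427/2
  216a + 36b + 6c + d = 1407/2
  343a + 49b + 7c + d = 2215/2
Solving the system yields a = 3, b = 2, c = -3, d = 3/2.
So g(n) = 3n³ + 2n² - 3n + 3/2.
Then g(5) = 823/2.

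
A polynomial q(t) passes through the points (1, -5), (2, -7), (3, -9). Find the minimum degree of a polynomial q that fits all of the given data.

Forward differences of the values at t = 1, 2, 3:
  q  : -5  -7  -9
  Δ  : -2  -2
  Δ^2: 0
The first differences are constant (-2) and nonzero, while all higher differences vanish, so the minimal degree is 1.

1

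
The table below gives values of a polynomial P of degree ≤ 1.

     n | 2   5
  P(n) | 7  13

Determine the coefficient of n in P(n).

2

Write P(n) = an + b. Substituting each data point gives a linear system:
  2a + b = 7
  5a + b = 13
Solving the system yields a = 2, b = 3.
So P(n) = 2n + 3.
The leading coefficient is 2.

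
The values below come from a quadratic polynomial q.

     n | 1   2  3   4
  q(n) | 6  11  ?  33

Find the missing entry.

20

On equispaced nodes a degree-2 polynomial has vanishing third forward difference, so
  - q(1) + 3·q(2) - 3·q(3) + q(4) = 0.
Substituting the known values and solving for q(3):
  -3·q(3) = -60
  q(3) = 20.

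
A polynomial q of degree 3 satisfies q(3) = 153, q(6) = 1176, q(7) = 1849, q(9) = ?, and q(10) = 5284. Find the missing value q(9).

3873

The 4 known points determine the degree-3 polynomial uniquely.
Write q(u) = au^3 + bu^2 + cu + d. Substituting each data point gives a linear system:
  27a + 9b + 3c + d = 153
  216a + 36b + 6c + d = 1176
  343a + 49b + 7c + d = 1849
  1000a + 100b + 10c + d = 5284
Solving the system yields a = 5, b = 3, c = -1, d = -6.
So q(u) = 5u³ + 3u² - u - 6.
Then q(9) = 3873.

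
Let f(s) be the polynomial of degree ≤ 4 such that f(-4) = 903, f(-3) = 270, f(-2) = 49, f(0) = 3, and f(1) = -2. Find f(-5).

Using the Lagrange interpolation formula with nodes -4, -3, -2, 0, 1:
  L_0(s) = (s + 3)(s + 2)s(s - 1) / 40
  L_1(s) = (s + 4)(s + 2)s(s - 1) / -12
  L_2(s) = (s + 4)(s + 3)s(s - 1) / 12
  L_3(s) = (s + 4)(s + 3)(s + 2)(s - 1) / -24
  L_4(s) = (s + 4)(s + 3)(s + 2)s / 60
Then f(s) = 903·L_0(s) + 270·L_1(s) + 49·L_2(s) + 3·L_3(s) - 2·L_4(s).
Expanding and collecting terms gives f(s) = 4s^4 + s^3 - 5s^2 - 5s + 3.
Evaluating at s = -5: f(-5) = 2278.

2278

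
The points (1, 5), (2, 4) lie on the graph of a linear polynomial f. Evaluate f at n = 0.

6

Write f(n) = an + b. Substituting each data point gives a linear system:
  a + b = 5
  2a + b = 4
Solving the system yields a = -1, b = 6.
So f(n) = -n + 6.
Then f(0) = 6.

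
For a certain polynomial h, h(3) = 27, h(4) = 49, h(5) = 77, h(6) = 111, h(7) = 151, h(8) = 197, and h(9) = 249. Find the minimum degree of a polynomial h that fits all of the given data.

2

Forward differences of the values at s = 3, 4, 5, 6, 7, 8, 9:
  h  : 27  49  77  111  151  197  249
  Δ  : 22  28  34  40  46  52
  Δ^2: 6  6  6  6  6
  Δ^3: 0  0  0  0
  Δ^4: 0  0  0
  Δ^5: 0  0
  Δ^6: 0
The second differences are constant (6) and nonzero, while all higher differences vanish, so the minimal degree is 2.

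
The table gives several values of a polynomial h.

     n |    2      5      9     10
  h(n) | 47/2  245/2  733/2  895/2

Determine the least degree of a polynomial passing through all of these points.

2

Divided differences on the nodes 2, 5, 9, 10:
  order 0: 47/2  245/2  733/2  895/2
  order 1: 33  61  81
  order 2: 4  4
  order 3: 0
The order-2 divided differences are all 4 (nonzero) and every higher order vanishes, so the data lies on a polynomial of degree exactly 2.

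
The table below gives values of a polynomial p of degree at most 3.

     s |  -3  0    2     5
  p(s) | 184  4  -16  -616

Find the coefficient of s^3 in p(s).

Write p(s) = as^3 + bs^2 + cs + d. Substituting each data point gives a linear system:
  -27a + 9b - 3c + d = 184
  d = 4
  8a + 4b + 2c + d = -16
  125a + 25b + 5c + d = -616
Solving the system yields a = -6, b = 4, c = 6, d = 4.
So p(s) = -6s^3 + 4s^2 + 6s + 4.
The leading coefficient is -6.

-6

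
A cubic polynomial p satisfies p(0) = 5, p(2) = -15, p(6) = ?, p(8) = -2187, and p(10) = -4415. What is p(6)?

-871

The 4 known points determine the degree-3 polynomial uniquely.
Write p(s) = as^3 + bs^2 + cs + d. Substituting each data point gives a linear system:
  d = 5
  8a + 4b + 2c + d = -15
  512a + 64b + 8c + d = -2187
  1000a + 100b + 10c + d = -4415
Solving the system yields a = -5, b = 6, c = -2, d = 5.
So p(s) = -5s^3 + 6s^2 - 2s + 5.
Then p(6) = -871.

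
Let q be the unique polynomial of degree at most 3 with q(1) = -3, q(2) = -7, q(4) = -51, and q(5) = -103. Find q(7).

-297

Write q(n) = an^3 + bn^2 + cn + d. Substituting each data point gives a linear system:
  a + b + c + d = -3
  8a + 4b + 2c + d = -7
  64a + 16b + 4c + d = -51
  125a + 25b + 5c + d = -103
Solving the system yields a = -1, b = 1, c = 0, d = -3.
So q(n) = -n^3 + n^2 - 3.
Then q(7) = -297.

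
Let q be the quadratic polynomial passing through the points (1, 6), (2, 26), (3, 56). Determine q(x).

Using the Lagrange interpolation formula with nodes 1, 2, 3:
  L_0(x) = (x - 2)(x - 3) / 2
  L_1(x) = (x - 1)(x - 3) / -1
  L_2(x) = (x - 1)(x - 2) / 2
Then q(x) = 6·L_0(x) + 26·L_1(x) + 56·L_2(x).
Expanding and collecting terms gives q(x) = 5x² + 5x - 4.
Check: q(1) = 6. ✓

q(x) = 5x^2 + 5x - 4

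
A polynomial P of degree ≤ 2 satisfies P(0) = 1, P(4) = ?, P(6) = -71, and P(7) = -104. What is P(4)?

-23

The 3 known points determine the degree-2 polynomial uniquely.
Write P(n) = an^2 + bn + c. Substituting each data point gives a linear system:
  c = 1
  36a + 6b + c = -71
  49a + 7b + c = -104
Solving the system yields a = -3, b = 6, c = 1.
So P(n) = -3n^2 + 6n + 1.
Then P(4) = -23.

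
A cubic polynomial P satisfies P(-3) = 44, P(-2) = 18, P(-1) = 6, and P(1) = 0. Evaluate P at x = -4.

90

Write P(x) = ax^3 + bx^2 + cx + d. Substituting each data point gives a linear system:
  -27a + 9b - 3c + d = 44
  -8a + 4b - 2c + d = 18
  -a + b - c + d = 6
  a + b + c + d = 0
Solving the system yields a = -1, b = 1, c = -2, d = 2.
So P(x) = -x^3 + x^2 - 2x + 2.
Then P(-4) = 90.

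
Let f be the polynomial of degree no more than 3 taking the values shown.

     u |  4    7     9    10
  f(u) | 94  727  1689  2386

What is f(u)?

f(u) = 3u^3 - 6u^2 - 2u + 6

Write f(u) = au^3 + bu^2 + cu + d. Substituting each data point gives a linear system:
  64a + 16b + 4c + d = 94
  343a + 49b + 7c + d = 727
  729a + 81b + 9c + d = 1689
  1000a + 100b + 10c + d = 2386
Solving the system yields a = 3, b = -6, c = -2, d = 6.
So f(u) = 3u^3 - 6u^2 - 2u + 6.
Check: f(9) = 1689. ✓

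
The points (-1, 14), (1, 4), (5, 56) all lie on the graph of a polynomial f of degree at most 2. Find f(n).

f(n) = 3n^2 - 5n + 6

Write f(n) = an^2 + bn + c. Substituting each data point gives a linear system:
  a - b + c = 14
  a + b + c = 4
  25a + 5b + c = 56
Solving the system yields a = 3, b = -5, c = 6.
So f(n) = 3n^2 - 5n + 6.
Check: f(-1) = 14. ✓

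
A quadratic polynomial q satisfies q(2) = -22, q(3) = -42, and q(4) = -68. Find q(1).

Using the Lagrange interpolation formula with nodes 2, 3, 4:
  L_0(n) = (n - 3)(n - 4) / 2
  L_1(n) = (n - 2)(n - 4) / -1
  L_2(n) = (n - 2)(n - 3) / 2
Then q(n) = -22·L_0(n) - 42·L_1(n) - 68·L_2(n).
Expanding and collecting terms gives q(n) = -3n^2 - 5n.
Evaluating at n = 1: q(1) = -8.

-8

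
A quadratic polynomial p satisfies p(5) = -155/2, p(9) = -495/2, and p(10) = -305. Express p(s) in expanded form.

Write p(s) = as^2 + bs + c. Substituting each data point gives a linear system:
  25a + 5b + c = -155/2
  81a + 9b + c = -495/2
  100a + 10b + c = -305
Solving the system yields a = -3, b = -1/2, c = 0.
So p(s) = -3s^2 - (1/2)s.
Check: p(10) = -305. ✓

p(s) = -3s^2 - (1/2)s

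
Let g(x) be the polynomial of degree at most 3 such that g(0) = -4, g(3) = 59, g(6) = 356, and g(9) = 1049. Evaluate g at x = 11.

Write g(x) = ax^3 + bx^2 + cx + d. Substituting each data point gives a linear system:
  d = -4
  27a + 9b + 3c + d = 59
  216a + 36b + 6c + d = 356
  729a + 81b + 9c + d = 1049
Solving the system yields a = 1, b = 4, c = 0, d = -4.
So g(x) = x^3 + 4x^2 - 4.
Then g(11) = 1811.

1811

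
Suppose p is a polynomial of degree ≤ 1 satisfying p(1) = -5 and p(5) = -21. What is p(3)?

Write p(u) = au + b. Substituting each data point gives a linear system:
  a + b = -5
  5a + b = -21
Solving the system yields a = -4, b = -1.
So p(u) = -4u - 1.
Then p(3) = -13.

-13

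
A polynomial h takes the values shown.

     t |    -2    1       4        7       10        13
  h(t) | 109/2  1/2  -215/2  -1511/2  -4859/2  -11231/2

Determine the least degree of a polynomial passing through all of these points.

Forward differences of the values at t = -2, 1, 4, 7, 10, 13:
  h  : 109/2  1/2  -215/2  -1511/2  -4859/2  -11231/2
  Δ  : -54  -108  -648  -1674  -3186
  Δ^2: -54  -540  -1026  -1512
  Δ^3: -486  -486  -486
  Δ^4: 0  0
  Δ^5: 0
The third differences are constant (-486) and nonzero, while all higher differences vanish, so the minimal degree is 3.

3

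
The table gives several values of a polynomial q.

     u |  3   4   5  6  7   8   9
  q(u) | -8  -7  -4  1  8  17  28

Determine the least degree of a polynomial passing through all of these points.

2

Forward differences of the values at u = 3, 4, 5, 6, 7, 8, 9:
  q  : -8  -7  -4  1  8  17  28
  Δ  : 1  3  5  7  9  11
  Δ^2: 2  2  2  2  2
  Δ^3: 0  0  0  0
  Δ^4: 0  0  0
  Δ^5: 0  0
  Δ^6: 0
The second differences are constant (2) and nonzero, while all higher differences vanish, so the minimal degree is 2.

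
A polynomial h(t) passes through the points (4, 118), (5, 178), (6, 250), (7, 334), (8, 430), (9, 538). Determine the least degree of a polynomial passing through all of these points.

Forward differences of the values at t = 4, 5, 6, 7, 8, 9:
  h  : 118  178  250  334  430  538
  Δ  : 60  72  84  96  108
  Δ^2: 12  12  12  12
  Δ^3: 0  0  0
  Δ^4: 0  0
  Δ^5: 0
The second differences are constant (12) and nonzero, while all higher differences vanish, so the minimal degree is 2.

2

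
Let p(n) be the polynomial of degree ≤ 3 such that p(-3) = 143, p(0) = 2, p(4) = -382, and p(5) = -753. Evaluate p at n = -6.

1238

Using the Lagrange interpolation formula with nodes -3, 0, 4, 5:
  L_0(n) = n(n - 4)(n - 5) / -168
  L_1(n) = (n + 3)(n - 4)(n - 5) / 60
  L_2(n) = (n + 3)n(n - 5) / -28
  L_3(n) = (n + 3)n(n - 4) / 40
Then p(n) = 143·L_0(n) + 2·L_1(n) - 382·L_2(n) - 753·L_3(n).
Expanding and collecting terms gives p(n) = -6n^3 - n^2 + 4n + 2.
Evaluating at n = -6: p(-6) = 1238.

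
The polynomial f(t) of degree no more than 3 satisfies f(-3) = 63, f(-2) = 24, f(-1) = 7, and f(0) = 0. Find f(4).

Forward differences of the values at t = -3, -2, -1, 0:
  f  : 63  24  7  0
  Δ  : -39  -17  -7
  Δ^2: 22  10
  Δ^3: -12
The third differences are constant, confirming degree 3.
Interpolating (Newton forward form) and evaluating at t = 4 gives f(4) = -168.

-168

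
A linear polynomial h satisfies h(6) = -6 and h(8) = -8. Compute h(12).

Using the Lagrange interpolation formula with nodes 6, 8:
  L_0(s) = (s - 8) / -2
  L_1(s) = (s - 6) / 2
Then h(s) = -6·L_0(s) - 8·L_1(s).
Expanding and collecting terms gives h(s) = -s.
Evaluating at s = 12: h(12) = -12.

-12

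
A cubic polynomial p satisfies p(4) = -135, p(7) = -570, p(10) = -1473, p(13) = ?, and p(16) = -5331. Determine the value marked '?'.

-3006

On equispaced nodes a degree-3 polynomial has vanishing fourth forward difference, so
  p(4) - 4·p(7) + 6·p(10) - 4·p(13) + p(16) = 0.
Substituting the known values and solving for p(13):
  -4·p(13) = 12024
  p(13) = -3006.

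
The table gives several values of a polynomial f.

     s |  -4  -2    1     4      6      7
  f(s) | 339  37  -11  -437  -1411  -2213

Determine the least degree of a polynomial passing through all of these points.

Divided differences on the nodes -4, -2, 1, 4, 6, 7:
  order 0: 339  37  -11  -437  -1411  -2213
  order 1: -151  -16  -142  -487  -802
  order 2: 27  -21  -69  -105
  order 3: -6  -6  -6
  order 4: 0  0
  order 5: 0
The order-3 divided differences are all -6 (nonzero) and every higher order vanishes, so the data lies on a polynomial of degree exactly 3.

3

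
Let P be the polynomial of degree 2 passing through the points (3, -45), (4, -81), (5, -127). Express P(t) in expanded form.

P(t) = -5t^2 - t + 3

Using the Lagrange interpolation formula with nodes 3, 4, 5:
  L_0(t) = (t - 4)(t - 5) / 2
  L_1(t) = (t - 3)(t - 5) / -1
  L_2(t) = (t - 3)(t - 4) / 2
Then P(t) = -45·L_0(t) - 81·L_1(t) - 127·L_2(t).
Expanding and collecting terms gives P(t) = -5t^2 - t + 3.
Check: P(4) = -81. ✓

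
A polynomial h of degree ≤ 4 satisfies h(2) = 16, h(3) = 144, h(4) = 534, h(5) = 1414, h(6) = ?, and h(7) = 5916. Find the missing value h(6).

The 5 known points determine the degree-4 polynomial uniquely.
Write h(t) = at^4 + bt^3 + ct^2 + dt + e. Substituting each data point gives a linear system:
  16a + 8b + 4c + 2d + e = 16
  81a + 27b + 9c + 3d + e = 144
  256a + 64b + 16c + 4d + e = 534
  625a + 125b + 25c + 5d + e = 1414
  2401a + 343b + 49c + 7d + e = 5916
Solving the system yields a = 3, b = -4, c = 2, d = -1, e = -6.
So h(t) = 3t⁴ - 4t³ + 2t² - t - 6.
Then h(6) = 3084.

3084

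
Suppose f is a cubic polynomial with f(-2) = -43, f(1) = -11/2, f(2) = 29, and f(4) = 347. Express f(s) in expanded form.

Write f(s) = as^3 + bs^2 + cs + d. Substituting each data point gives a linear system:
  -8a + 4b - 2c + d = -43
  a + b + c + d = -11/2
  8a + 4b + 2c + d = 29
  64a + 16b + 4c + d = 347
Solving the system yields a = 6, b = -1/2, c = -6, d = -5.
So f(s) = 6s^3 - (1/2)s^2 - 6s - 5.
Check: f(2) = 29. ✓

f(s) = 6s^3 - (1/2)s^2 - 6s - 5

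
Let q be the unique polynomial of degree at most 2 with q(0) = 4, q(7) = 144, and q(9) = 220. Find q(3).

40

Write q(u) = au^2 + bu + c. Substituting each data point gives a linear system:
  c = 4
  49a + 7b + c = 144
  81a + 9b + c = 220
Solving the system yields a = 2, b = 6, c = 4.
So q(u) = 2u^2 + 6u + 4.
Then q(3) = 40.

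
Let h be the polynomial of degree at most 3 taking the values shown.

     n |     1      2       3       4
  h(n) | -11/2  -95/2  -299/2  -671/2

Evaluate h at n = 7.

Using the Lagrange interpolation formula with nodes 1, 2, 3, 4:
  L_0(n) = (n - 2)(n - 3)(n - 4) / -6
  L_1(n) = (n - 1)(n - 3)(n - 4) / 2
  L_2(n) = (n - 1)(n - 2)(n - 4) / -2
  L_3(n) = (n - 1)(n - 2)(n - 3) / 6
Then h(n) = -11/2·L_0(n) - 95/2·L_1(n) - 299/2·L_2(n) - 671/2·L_3(n).
Expanding and collecting terms gives h(n) = -4n^3 - 6n^2 + 4n + 1/2.
Evaluating at n = 7: h(7) = -3275/2.

-3275/2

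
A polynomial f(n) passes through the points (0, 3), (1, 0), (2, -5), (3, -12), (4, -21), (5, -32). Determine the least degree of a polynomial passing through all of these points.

2

Forward differences of the values at n = 0, 1, 2, 3, 4, 5:
  f  : 3  0  -5  -12  -21  -32
  Δ  : -3  -5  -7  -9  -11
  Δ^2: -2  -2  -2  -2
  Δ^3: 0  0  0
  Δ^4: 0  0
  Δ^5: 0
The second differences are constant (-2) and nonzero, while all higher differences vanish, so the minimal degree is 2.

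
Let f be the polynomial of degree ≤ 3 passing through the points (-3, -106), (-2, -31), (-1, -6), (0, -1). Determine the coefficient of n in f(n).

5

Write f(n) = an^3 + bn^2 + cn + d. Substituting each data point gives a linear system:
  -27a + 9b - 3c + d = -106
  -8a + 4b - 2c + d = -31
  -a + b - c + d = -6
  d = -1
Solving the system yields a = 5, b = 5, c = 5, d = -1.
So f(n) = 5n³ + 5n² + 5n - 1.
The coefficient of n is 5.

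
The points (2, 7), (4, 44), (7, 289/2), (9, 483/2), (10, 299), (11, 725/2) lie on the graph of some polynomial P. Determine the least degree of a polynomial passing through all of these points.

2

Divided differences on the nodes 2, 4, 7, 9, 10, 11:
  order 0: 7  44  289/2  483/2  299  725/2
  order 1: 37/2  67/2  97/2  115/2  127/2
  order 2: 3  3  3  3
  order 3: 0  0  0
  order 4: 0  0
  order 5: 0
The order-2 divided differences are all 3 (nonzero) and every higher order vanishes, so the data lies on a polynomial of degree exactly 2.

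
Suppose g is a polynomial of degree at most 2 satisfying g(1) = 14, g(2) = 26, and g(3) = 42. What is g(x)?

Write g(x) = ax^2 + bx + c. Substituting each data point gives a linear system:
  a + b + c = 14
  4a + 2b + c = 26
  9a + 3b + c = 42
Solving the system yields a = 2, b = 6, c = 6.
So g(x) = 2x² + 6x + 6.
Check: g(3) = 42. ✓

g(x) = 2x^2 + 6x + 6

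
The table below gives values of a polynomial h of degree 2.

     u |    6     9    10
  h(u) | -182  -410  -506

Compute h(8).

-324

Using the Lagrange interpolation formula with nodes 6, 9, 10:
  L_0(u) = (u - 9)(u - 10) / 12
  L_1(u) = (u - 6)(u - 10) / -3
  L_2(u) = (u - 6)(u - 9) / 4
Then h(u) = -182·L_0(u) - 410·L_1(u) - 506·L_2(u).
Expanding and collecting terms gives h(u) = -5u^2 - u + 4.
Evaluating at u = 8: h(8) = -324.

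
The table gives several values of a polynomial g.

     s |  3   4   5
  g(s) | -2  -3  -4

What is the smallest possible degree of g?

1

Forward differences of the values at s = 3, 4, 5:
  g  : -2  -3  -4
  Δ  : -1  -1
  Δ^2: 0
The first differences are constant (-1) and nonzero, while all higher differences vanish, so the minimal degree is 1.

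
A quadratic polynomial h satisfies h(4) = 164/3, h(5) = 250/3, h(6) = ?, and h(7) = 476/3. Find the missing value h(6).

118

On equispaced nodes a degree-2 polynomial has vanishing third forward difference, so
  - h(4) + 3·h(5) - 3·h(6) + h(7) = 0.
Substituting the known values and solving for h(6):
  -3·h(6) = -354
  h(6) = 118.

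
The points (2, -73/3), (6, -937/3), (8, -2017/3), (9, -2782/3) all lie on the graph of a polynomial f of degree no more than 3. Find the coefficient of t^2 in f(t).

Write f(t) = at^3 + bt^2 + ct + d. Substituting each data point gives a linear system:
  8a + 4b + 2c + d = -73/3
  216a + 36b + 6c + d = -937/3
  512a + 64b + 8c + d = -2017/3
  729a + 81b + 9c + d = -2782/3
Solving the system yields a = -1, b = -2, c = -4, d = -1/3.
So f(t) = -t^3 - 2t^2 - 4t - 1/3.
The coefficient of t^2 is -2.

-2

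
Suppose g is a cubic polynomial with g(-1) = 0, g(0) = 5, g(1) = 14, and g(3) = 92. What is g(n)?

g(n) = 2n^3 + 2n^2 + 5n + 5

Write g(n) = an^3 + bn^2 + cn + d. Substituting each data point gives a linear system:
  -a + b - c + d = 0
  d = 5
  a + b + c + d = 14
  27a + 9b + 3c + d = 92
Solving the system yields a = 2, b = 2, c = 5, d = 5.
So g(n) = 2n^3 + 2n^2 + 5n + 5.
Check: g(3) = 92. ✓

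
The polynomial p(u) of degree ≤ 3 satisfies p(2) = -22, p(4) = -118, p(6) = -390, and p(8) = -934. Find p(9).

-1338

Write p(u) = au^3 + bu^2 + cu + d. Substituting each data point gives a linear system:
  8a + 4b + 2c + d = -22
  64a + 16b + 4c + d = -118
  216a + 36b + 6c + d = -390
  512a + 64b + 8c + d = -934
Solving the system yields a = -2, b = 2, c = -4, d = -6.
So p(u) = -2u^3 + 2u^2 - 4u - 6.
Then p(9) = -1338.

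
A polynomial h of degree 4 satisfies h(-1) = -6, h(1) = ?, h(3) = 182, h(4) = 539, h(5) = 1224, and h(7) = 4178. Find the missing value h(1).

The 5 known points determine the degree-4 polynomial uniquely.
Write h(u) = au^4 + bu^3 + cu^2 + du + e. Substituting each data point gives a linear system:
  a - b + c - d + e = -6
  81a + 27b + 9c + 3d + e = 182
  256a + 64b + 16c + 4d + e = 539
  625a + 125b + 25c + 5d + e = 1224
  2401a + 343b + 49c + 7d + e = 4178
Solving the system yields a = 1, b = 6, c = -5, d = -5, e = -1.
So h(u) = u⁴ + 6u³ - 5u² - 5u - 1.
Then h(1) = -4.

-4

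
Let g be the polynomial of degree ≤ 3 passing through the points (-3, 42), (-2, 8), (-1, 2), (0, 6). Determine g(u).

Write g(u) = au^3 + bu^2 + cu + d. Substituting each data point gives a linear system:
  -27a + 9b - 3c + d = 42
  -8a + 4b - 2c + d = 8
  -a + b - c + d = 2
  d = 6
Solving the system yields a = -3, b = -4, c = 3, d = 6.
So g(u) = -3u³ - 4u² + 3u + 6.
Check: g(-3) = 42. ✓

g(u) = -3u^3 - 4u^2 + 3u + 6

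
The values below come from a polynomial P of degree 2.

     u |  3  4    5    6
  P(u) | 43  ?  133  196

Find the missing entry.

On equispaced nodes a degree-2 polynomial has vanishing third forward difference, so
  - P(3) + 3·P(4) - 3·P(5) + P(6) = 0.
Substituting the known values and solving for P(4):
  3·P(4) = 246
  P(4) = 82.

82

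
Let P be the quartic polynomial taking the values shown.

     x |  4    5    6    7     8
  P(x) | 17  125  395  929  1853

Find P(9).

Forward differences of the values at x = 4, 5, 6, 7, 8:
  P  : 17  125  395  929  1853
  Δ  : 108  270  534  924
  Δ^2: 162  264  390
  Δ^3: 102  126
  Δ^4: 24
The fourth differences are constant, confirming degree 4.
Interpolating (Newton forward form) and evaluating at x = 9 gives P(9) = 3317.

3317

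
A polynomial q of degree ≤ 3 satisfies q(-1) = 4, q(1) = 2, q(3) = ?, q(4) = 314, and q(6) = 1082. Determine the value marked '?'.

128

The 4 known points determine the degree-3 polynomial uniquely.
Write q(t) = at^3 + bt^2 + ct + d. Substituting each data point gives a linear system:
  -a + b - c + d = 4
  a + b + c + d = 2
  64a + 16b + 4c + d = 314
  216a + 36b + 6c + d = 1082
Solving the system yields a = 5, b = 1, c = -6, d = 2.
So q(t) = 5t^3 + t^2 - 6t + 2.
Then q(3) = 128.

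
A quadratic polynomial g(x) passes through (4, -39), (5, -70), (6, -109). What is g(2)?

-1

Write g(x) = ax^2 + bx + c. Substituting each data point gives a linear system:
  16a + 4b + c = -39
  25a + 5b + c = -70
  36a + 6b + c = -109
Solving the system yields a = -4, b = 5, c = 5.
So g(x) = -4x^2 + 5x + 5.
Then g(2) = -1.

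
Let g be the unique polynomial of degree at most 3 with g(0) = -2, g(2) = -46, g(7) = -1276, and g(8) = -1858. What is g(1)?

Write g(u) = au^3 + bu^2 + cu + d. Substituting each data point gives a linear system:
  d = -2
  8a + 4b + 2c + d = -46
  343a + 49b + 7c + d = -1276
  512a + 64b + 8c + d = -1858
Solving the system yields a = -3, b = -5, c = 0, d = -2.
So g(u) = -3u³ - 5u² - 2.
Then g(1) = -10.

-10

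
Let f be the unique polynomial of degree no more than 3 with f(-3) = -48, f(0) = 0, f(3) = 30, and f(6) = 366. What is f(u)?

Write f(u) = au^3 + bu^2 + cu + d. Substituting each data point gives a linear system:
  -27a + 9b - 3c + d = -48
  d = 0
  27a + 9b + 3c + d = 30
  216a + 36b + 6c + d = 366
Solving the system yields a = 2, b = -1, c = -5, d = 0.
So f(u) = 2u^3 - u^2 - 5u.
Check: f(-3) = -48. ✓

f(u) = 2u^3 - u^2 - 5u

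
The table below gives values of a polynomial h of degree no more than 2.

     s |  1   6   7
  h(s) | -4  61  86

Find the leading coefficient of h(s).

2

Write h(s) = as^2 + bs + c. Substituting each data point gives a linear system:
  a + b + c = -4
  36a + 6b + c = 61
  49a + 7b + c = 86
Solving the system yields a = 2, b = -1, c = -5.
So h(s) = 2s^2 - s - 5.
The leading coefficient is 2.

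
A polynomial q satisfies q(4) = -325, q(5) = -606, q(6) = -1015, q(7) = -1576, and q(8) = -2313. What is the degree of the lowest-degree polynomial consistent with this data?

Forward differences of the values at n = 4, 5, 6, 7, 8:
  q  : -325  -606  -1015  -1576  -2313
  Δ  : -281  -409  -561  -737
  Δ^2: -128  -152  -176
  Δ^3: -24  -24
  Δ^4: 0
The third differences are constant (-24) and nonzero, while all higher differences vanish, so the minimal degree is 3.

3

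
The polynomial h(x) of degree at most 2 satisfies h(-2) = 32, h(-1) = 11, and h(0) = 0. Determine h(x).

h(x) = 5x^2 - 6x

Write h(x) = ax^2 + bx + c. Substituting each data point gives a linear system:
  4a - 2b + c = 32
  a - b + c = 11
  c = 0
Solving the system yields a = 5, b = -6, c = 0.
So h(x) = 5x² - 6x.
Check: h(-2) = 32. ✓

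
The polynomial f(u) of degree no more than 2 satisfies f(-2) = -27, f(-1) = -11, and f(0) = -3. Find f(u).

f(u) = -4u^2 + 4u - 3

Write f(u) = au^2 + bu + c. Substituting each data point gives a linear system:
  4a - 2b + c = -27
  a - b + c = -11
  c = -3
Solving the system yields a = -4, b = 4, c = -3.
So f(u) = -4u^2 + 4u - 3.
Check: f(0) = -3. ✓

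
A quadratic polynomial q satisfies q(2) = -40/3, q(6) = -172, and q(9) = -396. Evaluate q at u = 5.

Using the Lagrange interpolation formula with nodes 2, 6, 9:
  L_0(u) = (u - 6)(u - 9) / 28
  L_1(u) = (u - 2)(u - 9) / -12
  L_2(u) = (u - 2)(u - 6) / 21
Then q(u) = -40/3·L_0(u) - 172·L_1(u) - 396·L_2(u).
Expanding and collecting terms gives q(u) = -5u² + (1/3)u + 6.
Evaluating at u = 5: q(5) = -352/3.

-352/3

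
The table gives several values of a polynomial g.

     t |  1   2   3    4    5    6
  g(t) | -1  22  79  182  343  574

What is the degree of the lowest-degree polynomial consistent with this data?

Forward differences of the values at t = 1, 2, 3, 4, 5, 6:
  g  : -1  22  79  182  343  574
  Δ  : 23  57  103  161  231
  Δ^2: 34  46  58  70
  Δ^3: 12  12  12
  Δ^4: 0  0
  Δ^5: 0
The third differences are constant (12) and nonzero, while all higher differences vanish, so the minimal degree is 3.

3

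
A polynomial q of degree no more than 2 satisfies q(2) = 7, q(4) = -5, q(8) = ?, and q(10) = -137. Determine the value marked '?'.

-77

The 3 known points determine the degree-2 polynomial uniquely.
Write q(u) = au^2 + bu + c. Substituting each data point gives a linear system:
  4a + 2b + c = 7
  16a + 4b + c = -5
  100a + 10b + c = -137
Solving the system yields a = -2, b = 6, c = 3.
So q(u) = -2u^2 + 6u + 3.
Then q(8) = -77.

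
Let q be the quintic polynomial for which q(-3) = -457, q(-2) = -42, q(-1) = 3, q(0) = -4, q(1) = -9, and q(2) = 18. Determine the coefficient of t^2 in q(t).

2

Write q(t) = at^5 + bt^4 + ct^3 + dt^2 + et + k. Substituting each data point gives a linear system:
  -243a + 81b - 27c + 9d - 3e + k = -457
  -32a + 16b - 8c + 4d - 2e + k = -42
  -a + b - c + d - e + k = 3
  k = -4
  a + b + c + d + e + k = -9
  32a + 16b + 8c + 4d + 2e + k = 18
Solving the system yields a = 2, b = -1, c = -3, d = 2, e = -5, k = -4.
So q(t) = 2t^5 - t^4 - 3t^3 + 2t^2 - 5t - 4.
The coefficient of t^2 is 2.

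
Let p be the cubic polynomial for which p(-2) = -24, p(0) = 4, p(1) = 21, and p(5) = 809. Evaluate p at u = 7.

Write p(u) = au^3 + bu^2 + cu + d. Substituting each data point gives a linear system:
  -8a + 4b - 2c + d = -24
  d = 4
  a + b + c + d = 21
  125a + 25b + 5c + d = 809
Solving the system yields a = 5, b = 6, c = 6, d = 4.
So p(u) = 5u^3 + 6u^2 + 6u + 4.
Then p(7) = 2055.

2055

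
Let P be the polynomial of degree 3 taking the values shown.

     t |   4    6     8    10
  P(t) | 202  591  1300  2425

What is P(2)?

37

Write P(t) = at^3 + bt^2 + ct + d. Substituting each data point gives a linear system:
  64a + 16b + 4c + d = 202
  216a + 36b + 6c + d = 591
  512a + 64b + 8c + d = 1300
  1000a + 100b + 10c + d = 2425
Solving the system yields a = 2, b = 4, c = 5/2, d = 0.
So P(t) = 2t³ + 4t² + (5/2)t.
Then P(2) = 37.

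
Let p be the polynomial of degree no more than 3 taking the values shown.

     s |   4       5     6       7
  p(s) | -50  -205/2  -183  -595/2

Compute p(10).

Using the Lagrange interpolation formula with nodes 4, 5, 6, 7:
  L_0(s) = (s - 5)(s - 6)(s - 7) / -6
  L_1(s) = (s - 4)(s - 6)(s - 7) / 2
  L_2(s) = (s - 4)(s - 5)(s - 7) / -2
  L_3(s) = (s - 4)(s - 5)(s - 6) / 6
Then p(s) = -50·L_0(s) - 205/2·L_1(s) - 183·L_2(s) - 595/2·L_3(s).
Expanding and collecting terms gives p(s) = -s^3 + s^2 - (1/2)s.
Evaluating at s = 10: p(10) = -905.

-905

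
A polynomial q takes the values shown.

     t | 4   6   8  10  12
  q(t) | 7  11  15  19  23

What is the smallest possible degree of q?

1

Forward differences of the values at t = 4, 6, 8, 10, 12:
  q  : 7  11  15  19  23
  Δ  : 4  4  4  4
  Δ^2: 0  0  0
  Δ^3: 0  0
  Δ^4: 0
The first differences are constant (4) and nonzero, while all higher differences vanish, so the minimal degree is 1.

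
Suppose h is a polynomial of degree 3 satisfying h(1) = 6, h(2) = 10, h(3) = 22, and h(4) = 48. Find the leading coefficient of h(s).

Write h(s) = as^3 + bs^2 + cs + d. Substituting each data point gives a linear system:
  a + b + c + d = 6
  8a + 4b + 2c + d = 10
  27a + 9b + 3c + d = 22
  64a + 16b + 4c + d = 48
Solving the system yields a = 1, b = -2, c = 3, d = 4.
So h(s) = s^3 - 2s^2 + 3s + 4.
The leading coefficient is 1.

1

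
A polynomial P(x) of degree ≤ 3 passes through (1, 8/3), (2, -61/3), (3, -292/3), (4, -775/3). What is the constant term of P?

5/3

Write P(x) = ax^3 + bx^2 + cx + d. Substituting each data point gives a linear system:
  a + b + c + d = 8/3
  8a + 4b + 2c + d = -61/3
  27a + 9b + 3c + d = -292/3
  64a + 16b + 4c + d = -775/3
Solving the system yields a = -5, b = 3, c = 3, d = 5/3.
So P(x) = -5x^3 + 3x^2 + 3x + 5/3.
The constant term is 5/3.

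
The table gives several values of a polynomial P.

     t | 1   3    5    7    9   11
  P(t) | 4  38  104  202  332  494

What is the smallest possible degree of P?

Forward differences of the values at t = 1, 3, 5, 7, 9, 11:
  P  : 4  38  104  202  332  494
  Δ  : 34  66  98  130  162
  Δ^2: 32  32  32  32
  Δ^3: 0  0  0
  Δ^4: 0  0
  Δ^5: 0
The second differences are constant (32) and nonzero, while all higher differences vanish, so the minimal degree is 2.

2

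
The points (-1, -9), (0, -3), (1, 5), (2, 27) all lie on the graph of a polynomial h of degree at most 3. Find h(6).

495

Write h(t) = at^3 + bt^2 + ct + d. Substituting each data point gives a linear system:
  -a + b - c + d = -9
  d = -3
  a + b + c + d = 5
  8a + 4b + 2c + d = 27
Solving the system yields a = 2, b = 1, c = 5, d = -3.
So h(t) = 2t^3 + t^2 + 5t - 3.
Then h(6) = 495.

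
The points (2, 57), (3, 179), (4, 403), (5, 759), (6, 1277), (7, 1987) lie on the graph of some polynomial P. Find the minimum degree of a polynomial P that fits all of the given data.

3

Forward differences of the values at n = 2, 3, 4, 5, 6, 7:
  P  : 57  179  403  759  1277  1987
  Δ  : 122  224  356  518  710
  Δ^2: 102  132  162  192
  Δ^3: 30  30  30
  Δ^4: 0  0
  Δ^5: 0
The third differences are constant (30) and nonzero, while all higher differences vanish, so the minimal degree is 3.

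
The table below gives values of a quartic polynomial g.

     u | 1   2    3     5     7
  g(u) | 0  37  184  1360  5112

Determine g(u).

g(u) = 2u^4 + u^3 - u^2 + 3u - 5

Write g(u) = au^4 + bu^3 + cu^2 + du + e. Substituting each data point gives a linear system:
  a + b + c + d + e = 0
  16a + 8b + 4c + 2d + e = 37
  81a + 27b + 9c + 3d + e = 184
  625a + 125b + 25c + 5d + e = 1360
  2401a + 343b + 49c + 7d + e = 5112
Solving the system yields a = 2, b = 1, c = -1, d = 3, e = -5.
So g(u) = 2u^4 + u^3 - u^2 + 3u - 5.
Check: g(5) = 1360. ✓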